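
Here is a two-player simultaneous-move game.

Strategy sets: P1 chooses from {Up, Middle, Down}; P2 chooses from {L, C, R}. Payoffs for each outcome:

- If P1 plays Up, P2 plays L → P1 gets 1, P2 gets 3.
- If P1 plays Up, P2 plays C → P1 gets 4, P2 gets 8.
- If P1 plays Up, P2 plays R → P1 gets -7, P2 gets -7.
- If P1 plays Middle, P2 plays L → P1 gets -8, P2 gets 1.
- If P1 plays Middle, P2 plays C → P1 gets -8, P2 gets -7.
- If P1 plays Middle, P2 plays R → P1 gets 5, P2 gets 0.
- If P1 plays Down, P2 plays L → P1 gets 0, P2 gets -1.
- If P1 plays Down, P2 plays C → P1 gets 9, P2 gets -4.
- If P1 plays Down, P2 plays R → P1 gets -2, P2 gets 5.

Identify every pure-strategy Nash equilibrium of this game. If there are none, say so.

none

Check each profile: it is a Nash equilibrium iff no player can strictly gain by switching unilaterally.
(Up, L): P2 can switch to C (3 → 8). Not NE.
(Up, C): P1 can switch to Down (4 → 9). Not NE.
(Up, R): P1 can switch to Middle (-7 → 5). Not NE.
(Middle, L): P1 can switch to Up (-8 → 1). Not NE.
(Middle, C): P1 can switch to Up (-8 → 4). Not NE.
(Middle, R): P2 can switch to L (0 → 1). Not NE.
(The remaining 3 profiles each have a profitable deviation by the same check.)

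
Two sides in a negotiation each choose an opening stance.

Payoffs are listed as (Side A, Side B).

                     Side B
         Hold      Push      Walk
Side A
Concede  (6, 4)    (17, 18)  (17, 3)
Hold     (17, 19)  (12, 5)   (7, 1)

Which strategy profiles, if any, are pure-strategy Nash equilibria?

(Concede, Push); (Hold, Hold)

Check each profile: it is a Nash equilibrium iff no player can strictly gain by switching unilaterally.
(Concede, Hold): Side A can switch to Hold (6 → 17). Not NE.
(Concede, Push): Side A gets 17, best alternative 12; Side B gets 18, best alternative 4. No profitable deviation — NE.
(Concede, Walk): Side B can switch to Hold (3 → 4). Not NE.
(Hold, Hold): Side A gets 17, best alternative 6; Side B gets 19, best alternative 5. No profitable deviation — NE.
(Hold, Push): Side A can switch to Concede (12 → 17). Not NE.
(Hold, Walk): Side A can switch to Concede (7 → 17). Not NE.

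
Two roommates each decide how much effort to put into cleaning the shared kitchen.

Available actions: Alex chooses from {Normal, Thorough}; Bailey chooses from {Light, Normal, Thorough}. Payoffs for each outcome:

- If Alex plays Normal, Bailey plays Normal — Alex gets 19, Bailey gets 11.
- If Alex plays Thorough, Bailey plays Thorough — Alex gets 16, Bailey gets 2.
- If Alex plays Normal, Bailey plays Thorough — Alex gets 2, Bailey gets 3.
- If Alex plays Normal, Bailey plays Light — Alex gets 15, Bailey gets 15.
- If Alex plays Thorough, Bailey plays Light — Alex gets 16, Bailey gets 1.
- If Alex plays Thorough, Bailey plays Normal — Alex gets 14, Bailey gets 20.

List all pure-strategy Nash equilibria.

(Normal, Light): Alex can switch to Thorough (15 → 16). Not NE.
(Normal, Normal): Bailey can switch to Light (11 → 15). Not NE.
(Normal, Thorough): Alex can switch to Thorough (2 → 16). Not NE.
(Thorough, Light): Bailey can switch to Normal (1 → 20). Not NE.
(Thorough, Normal): Alex can switch to Normal (14 → 19). Not NE.
(Thorough, Thorough): Bailey can switch to Normal (2 → 20). Not NE.

This game has no pure Nash equilibrium.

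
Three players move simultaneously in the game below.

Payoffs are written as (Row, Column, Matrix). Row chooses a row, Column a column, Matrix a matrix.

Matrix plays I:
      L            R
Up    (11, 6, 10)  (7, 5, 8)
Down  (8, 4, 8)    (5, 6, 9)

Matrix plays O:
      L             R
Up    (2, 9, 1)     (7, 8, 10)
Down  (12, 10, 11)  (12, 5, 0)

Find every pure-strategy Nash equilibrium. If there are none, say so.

(Up, L, I): Row gets 11, best alternative 8; Column gets 6, best alternative 5; Matrix gets 10, best alternative 1. No profitable deviation — NE.
(Up, L, O): Row can switch to Down (2 → 12). Not NE.
(Up, R, I): Column can switch to L (5 → 6). Not NE.
(Up, R, O): Row can switch to Down (7 → 12). Not NE.
(Down, L, I): Row can switch to Up (8 → 11). Not NE.
(Down, L, O): Row gets 12, best alternative 2; Column gets 10, best alternative 5; Matrix gets 11, best alternative 8. No profitable deviation — NE.
(Down, R, I): Row can switch to Up (5 → 7). Not NE.
(Down, R, O): Column can switch to L (5 → 10). Not NE.

The pure Nash equilibria are (Up, L, I) and (Down, L, O).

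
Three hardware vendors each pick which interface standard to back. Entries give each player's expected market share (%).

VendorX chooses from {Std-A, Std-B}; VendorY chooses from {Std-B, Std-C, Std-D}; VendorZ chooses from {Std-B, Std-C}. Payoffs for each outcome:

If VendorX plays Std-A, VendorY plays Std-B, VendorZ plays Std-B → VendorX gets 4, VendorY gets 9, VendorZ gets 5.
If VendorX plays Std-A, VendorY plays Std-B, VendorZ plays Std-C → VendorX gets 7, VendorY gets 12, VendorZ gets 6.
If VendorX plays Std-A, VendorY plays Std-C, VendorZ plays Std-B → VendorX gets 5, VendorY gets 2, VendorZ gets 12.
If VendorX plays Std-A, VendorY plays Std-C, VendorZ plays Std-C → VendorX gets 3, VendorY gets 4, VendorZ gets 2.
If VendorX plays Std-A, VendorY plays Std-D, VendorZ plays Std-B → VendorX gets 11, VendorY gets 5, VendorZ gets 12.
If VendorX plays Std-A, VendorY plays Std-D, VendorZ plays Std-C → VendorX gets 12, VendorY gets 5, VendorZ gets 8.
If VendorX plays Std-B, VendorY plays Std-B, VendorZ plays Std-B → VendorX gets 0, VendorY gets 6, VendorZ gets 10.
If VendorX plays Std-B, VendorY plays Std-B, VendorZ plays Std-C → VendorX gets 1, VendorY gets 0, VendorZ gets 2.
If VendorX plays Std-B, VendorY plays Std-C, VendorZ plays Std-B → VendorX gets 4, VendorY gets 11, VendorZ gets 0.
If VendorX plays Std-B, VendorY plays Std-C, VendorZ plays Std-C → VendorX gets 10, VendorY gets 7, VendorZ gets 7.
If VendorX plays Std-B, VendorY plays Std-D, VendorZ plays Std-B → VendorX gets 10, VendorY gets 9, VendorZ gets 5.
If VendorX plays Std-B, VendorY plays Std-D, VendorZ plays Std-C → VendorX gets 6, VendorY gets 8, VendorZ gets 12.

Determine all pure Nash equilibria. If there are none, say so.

Pure NE: (Std-A, Std-B, Std-C)

VendorX against (Std-B, Std-B): payoffs 4, 0 → best response Std-A.
VendorX against (Std-B, Std-C): payoffs 7, 1 → best response Std-A.
VendorX against (Std-C, Std-B): payoffs 5, 4 → best response Std-A.
VendorX against (Std-C, Std-C): payoffs 3, 10 → best response Std-B.
VendorX against (Std-D, Std-B): payoffs 11, 10 → best response Std-A.
VendorX against (Std-D, Std-C): payoffs 12, 6 → best response Std-A.
VendorY against (Std-A, Std-B): payoffs 9, 2, 5 → best response Std-B.
VendorY against (Std-A, Std-C): payoffs 12, 4, 5 → best response Std-B.
VendorY against (Std-B, Std-B): payoffs 6, 11, 9 → best response Std-C.
VendorY against (Std-B, Std-C): payoffs 0, 7, 8 → best response Std-D.
VendorZ against (Std-A, Std-B): payoffs 5, 6 → best response Std-C.
VendorZ against (Std-A, Std-C): payoffs 12, 2 → best response Std-B.
VendorZ against (Std-A, Std-D): payoffs 12, 8 → best response Std-B.
VendorZ against (Std-B, Std-B): payoffs 10, 2 → best response Std-B.
VendorZ against (Std-B, Std-C): payoffs 0, 7 → best response Std-C.
VendorZ against (Std-B, Std-D): payoffs 5, 12 → best response Std-C.
Mutual best responses: (Std-A, Std-B, Std-C).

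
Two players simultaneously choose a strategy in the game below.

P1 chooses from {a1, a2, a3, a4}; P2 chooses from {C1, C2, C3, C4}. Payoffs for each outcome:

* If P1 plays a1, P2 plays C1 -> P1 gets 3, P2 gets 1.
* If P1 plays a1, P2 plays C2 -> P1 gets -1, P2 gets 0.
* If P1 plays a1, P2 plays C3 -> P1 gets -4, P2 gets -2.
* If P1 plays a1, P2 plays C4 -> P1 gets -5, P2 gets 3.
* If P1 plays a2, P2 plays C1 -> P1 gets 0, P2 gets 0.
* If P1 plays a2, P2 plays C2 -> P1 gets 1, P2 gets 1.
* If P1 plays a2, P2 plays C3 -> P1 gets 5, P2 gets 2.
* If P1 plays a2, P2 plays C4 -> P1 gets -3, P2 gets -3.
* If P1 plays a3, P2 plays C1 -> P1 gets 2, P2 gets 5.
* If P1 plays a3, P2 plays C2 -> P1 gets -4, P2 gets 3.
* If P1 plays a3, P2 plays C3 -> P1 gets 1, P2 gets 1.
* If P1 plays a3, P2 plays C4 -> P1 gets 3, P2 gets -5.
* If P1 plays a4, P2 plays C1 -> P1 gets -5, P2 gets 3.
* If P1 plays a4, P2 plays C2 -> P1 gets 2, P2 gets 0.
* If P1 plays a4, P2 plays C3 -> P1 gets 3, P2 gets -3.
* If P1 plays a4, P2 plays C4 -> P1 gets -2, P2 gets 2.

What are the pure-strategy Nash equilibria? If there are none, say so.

(a1, C1): P2 can switch to C4 (1 → 3). Not NE.
(a1, C2): P1 can switch to a2 (-1 → 1). Not NE.
(a1, C3): P1 can switch to a2 (-4 → 5). Not NE.
(a1, C4): P1 can switch to a2 (-5 → -3). Not NE.
(a2, C1): P1 can switch to a1 (0 → 3). Not NE.
(a2, C2): P1 can switch to a4 (1 → 2). Not NE.
(a2, C3): P1 gets 5, best alternative 3; P2 gets 2, best alternative 1. No profitable deviation — NE.
(a2, C4): P1 can switch to a3 (-3 → 3). Not NE.
(a3, C1): P1 can switch to a1 (2 → 3). Not NE.
(a3, C2): P1 can switch to a1 (-4 → -1). Not NE.
(a3, C3): P1 can switch to a2 (1 → 5). Not NE.
(The remaining 5 profiles each have a profitable deviation by the same check.)

(a2, C3)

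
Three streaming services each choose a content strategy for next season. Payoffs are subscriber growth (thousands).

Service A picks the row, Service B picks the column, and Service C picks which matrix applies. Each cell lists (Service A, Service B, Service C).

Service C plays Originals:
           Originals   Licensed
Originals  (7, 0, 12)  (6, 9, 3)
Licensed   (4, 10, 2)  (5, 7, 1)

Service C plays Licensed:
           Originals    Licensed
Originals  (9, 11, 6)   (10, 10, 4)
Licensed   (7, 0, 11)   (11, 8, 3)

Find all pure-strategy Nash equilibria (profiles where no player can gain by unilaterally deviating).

(Licensed, Licensed, Licensed)

(Originals, Originals, Originals): Service B can switch to Licensed (0 → 9). Not NE.
(Originals, Originals, Licensed): Service C can switch to Originals (6 → 12). Not NE.
(Originals, Licensed, Originals): Service C can switch to Licensed (3 → 4). Not NE.
(Originals, Licensed, Licensed): Service A can switch to Licensed (10 → 11). Not NE.
(Licensed, Originals, Originals): Service A can switch to Originals (4 → 7). Not NE.
(Licensed, Originals, Licensed): Service A can switch to Originals (7 → 9). Not NE.
(Licensed, Licensed, Originals): Service A can switch to Originals (5 → 6). Not NE.
(Licensed, Licensed, Licensed): Service A gets 11, best alternative 10; Service B gets 8, best alternative 0; Service C gets 3, best alternative 1. No profitable deviation — NE.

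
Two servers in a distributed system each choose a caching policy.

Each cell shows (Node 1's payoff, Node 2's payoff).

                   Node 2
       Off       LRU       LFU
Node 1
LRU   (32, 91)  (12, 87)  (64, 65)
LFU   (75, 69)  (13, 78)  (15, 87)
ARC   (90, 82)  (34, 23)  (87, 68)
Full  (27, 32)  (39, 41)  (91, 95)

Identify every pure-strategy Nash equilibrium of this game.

The pure Nash equilibria are (ARC, Off) and (Full, LFU).

Node 1 against Off: payoffs 32, 75, 90, 27 → best response ARC.
Node 1 against LRU: payoffs 12, 13, 34, 39 → best response Full.
Node 1 against LFU: payoffs 64, 15, 87, 91 → best response Full.
Node 2 against LRU: payoffs 91, 87, 65 → best response Off.
Node 2 against LFU: payoffs 69, 78, 87 → best response LFU.
Node 2 against ARC: payoffs 82, 23, 68 → best response Off.
Node 2 against Full: payoffs 32, 41, 95 → best response LFU.
Mutual best responses: (ARC, Off); (Full, LFU).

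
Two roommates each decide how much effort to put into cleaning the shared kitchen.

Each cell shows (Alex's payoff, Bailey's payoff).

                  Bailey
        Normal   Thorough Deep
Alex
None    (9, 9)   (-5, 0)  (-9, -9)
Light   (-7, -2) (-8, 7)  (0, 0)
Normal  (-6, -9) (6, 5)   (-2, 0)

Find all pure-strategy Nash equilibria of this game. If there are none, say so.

(None, Normal), (Normal, Thorough)

Alex against Normal: payoffs 9, -7, -6 → best response None.
Alex against Thorough: payoffs -5, -8, 6 → best response Normal.
Alex against Deep: payoffs -9, 0, -2 → best response Light.
Bailey against None: payoffs 9, 0, -9 → best response Normal.
Bailey against Light: payoffs -2, 7, 0 → best response Thorough.
Bailey against Normal: payoffs -9, 5, 0 → best response Thorough.
Mutual best responses: (None, Normal); (Normal, Thorough).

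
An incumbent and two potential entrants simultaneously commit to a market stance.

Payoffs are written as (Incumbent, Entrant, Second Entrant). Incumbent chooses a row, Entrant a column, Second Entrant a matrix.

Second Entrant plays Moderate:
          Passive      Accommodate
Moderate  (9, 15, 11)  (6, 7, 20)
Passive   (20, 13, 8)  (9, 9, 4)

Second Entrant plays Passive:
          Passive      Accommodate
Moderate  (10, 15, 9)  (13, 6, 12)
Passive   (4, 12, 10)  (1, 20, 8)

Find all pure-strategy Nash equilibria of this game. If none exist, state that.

There is no pure-strategy Nash equilibrium.

Incumbent against (Passive, Moderate): payoffs 9, 20 → best response Passive.
Incumbent against (Passive, Passive): payoffs 10, 4 → best response Moderate.
Incumbent against (Accommodate, Moderate): payoffs 6, 9 → best response Passive.
Incumbent against (Accommodate, Passive): payoffs 13, 1 → best response Moderate.
Entrant against (Moderate, Moderate): payoffs 15, 7 → best response Passive.
Entrant against (Moderate, Passive): payoffs 15, 6 → best response Passive.
Entrant against (Passive, Moderate): payoffs 13, 9 → best response Passive.
Entrant against (Passive, Passive): payoffs 12, 20 → best response Accommodate.
Second Entrant against (Moderate, Passive): payoffs 11, 9 → best response Moderate.
Second Entrant against (Moderate, Accommodate): payoffs 20, 12 → best response Moderate.
Second Entrant against (Passive, Passive): payoffs 8, 10 → best response Passive.
Second Entrant against (Passive, Accommodate): payoffs 4, 8 → best response Passive.
No profile is a mutual best response for all players.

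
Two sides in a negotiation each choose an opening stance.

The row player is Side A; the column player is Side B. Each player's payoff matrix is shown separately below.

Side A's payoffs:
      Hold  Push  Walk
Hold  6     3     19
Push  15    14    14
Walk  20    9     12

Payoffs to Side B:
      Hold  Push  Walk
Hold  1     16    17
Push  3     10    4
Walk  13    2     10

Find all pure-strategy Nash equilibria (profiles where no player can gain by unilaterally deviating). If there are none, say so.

Mark each player's best response to every combination of opponents' strategies; a profile where every player is best-responding is a pure Nash equilibrium.
Side A against Hold: payoffs 6, 15, 20 → best response Walk.
Side A against Push: payoffs 3, 14, 9 → best response Push.
Side A against Walk: payoffs 19, 14, 12 → best response Hold.
Side B against Hold: payoffs 1, 16, 17 → best response Walk.
Side B against Push: payoffs 3, 10, 4 → best response Push.
Side B against Walk: payoffs 13, 2, 10 → best response Hold.
Mutual best responses: (Hold, Walk); (Push, Push); (Walk, Hold).

Pure-strategy Nash equilibria: (Hold, Walk); (Push, Push); (Walk, Hold)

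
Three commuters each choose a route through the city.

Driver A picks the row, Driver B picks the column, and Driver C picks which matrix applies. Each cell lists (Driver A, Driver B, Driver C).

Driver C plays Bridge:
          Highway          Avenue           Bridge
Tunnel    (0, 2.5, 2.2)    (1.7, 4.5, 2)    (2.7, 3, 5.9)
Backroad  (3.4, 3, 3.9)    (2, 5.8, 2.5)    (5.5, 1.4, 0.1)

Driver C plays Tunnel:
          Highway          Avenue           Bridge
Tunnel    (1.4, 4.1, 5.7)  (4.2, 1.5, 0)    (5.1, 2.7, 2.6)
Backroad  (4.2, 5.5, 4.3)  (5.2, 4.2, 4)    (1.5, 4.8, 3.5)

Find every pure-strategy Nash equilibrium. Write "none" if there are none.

(Backroad, Highway, Tunnel)

Driver A against (Highway, Bridge): payoffs 0, 3.4 → best response Backroad.
Driver A against (Highway, Tunnel): payoffs 1.4, 4.2 → best response Backroad.
Driver A against (Avenue, Bridge): payoffs 1.7, 2 → best response Backroad.
Driver A against (Avenue, Tunnel): payoffs 4.2, 5.2 → best response Backroad.
Driver A against (Bridge, Bridge): payoffs 2.7, 5.5 → best response Backroad.
Driver A against (Bridge, Tunnel): payoffs 5.1, 1.5 → best response Tunnel.
Driver B against (Tunnel, Bridge): payoffs 2.5, 4.5, 3 → best response Avenue.
Driver B against (Tunnel, Tunnel): payoffs 4.1, 1.5, 2.7 → best response Highway.
Driver B against (Backroad, Bridge): payoffs 3, 5.8, 1.4 → best response Avenue.
Driver B against (Backroad, Tunnel): payoffs 5.5, 4.2, 4.8 → best response Highway.
Driver C against (Tunnel, Highway): payoffs 2.2, 5.7 → best response Tunnel.
Driver C against (Tunnel, Avenue): payoffs 2, 0 → best response Bridge.
Driver C against (Tunnel, Bridge): payoffs 5.9, 2.6 → best response Bridge.
Driver C against (Backroad, Highway): payoffs 3.9, 4.3 → best response Tunnel.
Driver C against (Backroad, Avenue): payoffs 2.5, 4 → best response Tunnel.
Driver C against (Backroad, Bridge): payoffs 0.1, 3.5 → best response Tunnel.
Mutual best responses: (Backroad, Highway, Tunnel).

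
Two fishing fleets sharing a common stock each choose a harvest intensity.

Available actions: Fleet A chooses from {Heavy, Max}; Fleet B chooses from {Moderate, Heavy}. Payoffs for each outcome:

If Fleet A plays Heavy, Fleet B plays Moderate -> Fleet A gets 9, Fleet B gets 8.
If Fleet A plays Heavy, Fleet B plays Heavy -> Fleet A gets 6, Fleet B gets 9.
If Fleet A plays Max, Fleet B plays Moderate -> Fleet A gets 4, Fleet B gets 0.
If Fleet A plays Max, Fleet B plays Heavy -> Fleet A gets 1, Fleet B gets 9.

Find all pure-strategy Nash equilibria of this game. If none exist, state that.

Fleet A against Moderate: payoffs 9, 4 → best response Heavy.
Fleet A against Heavy: payoffs 6, 1 → best response Heavy.
Fleet B against Heavy: payoffs 8, 9 → best response Heavy.
Fleet B against Max: payoffs 0, 9 → best response Heavy.
Mutual best responses: (Heavy, Heavy).

(Heavy, Heavy)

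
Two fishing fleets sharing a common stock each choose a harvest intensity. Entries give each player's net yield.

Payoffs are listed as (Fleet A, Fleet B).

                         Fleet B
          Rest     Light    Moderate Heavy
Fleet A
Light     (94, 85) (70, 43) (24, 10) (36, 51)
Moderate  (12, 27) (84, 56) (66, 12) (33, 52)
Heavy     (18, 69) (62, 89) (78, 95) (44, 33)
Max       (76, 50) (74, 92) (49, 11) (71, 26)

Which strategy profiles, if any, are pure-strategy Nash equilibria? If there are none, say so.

(Light, Rest): Fleet A gets 94, best alternative 76; Fleet B gets 85, best alternative 51. No profitable deviation — NE.
(Light, Light): Fleet A can switch to Moderate (70 → 84). Not NE.
(Light, Moderate): Fleet A can switch to Moderate (24 → 66). Not NE.
(Light, Heavy): Fleet A can switch to Heavy (36 → 44). Not NE.
(Moderate, Rest): Fleet A can switch to Light (12 → 94). Not NE.
(Moderate, Light): Fleet A gets 84, best alternative 74; Fleet B gets 56, best alternative 52. No profitable deviation — NE.
(Moderate, Moderate): Fleet A can switch to Heavy (66 → 78). Not NE.
(Moderate, Heavy): Fleet A can switch to Light (33 → 36). Not NE.
(Heavy, Rest): Fleet A can switch to Light (18 → 94). Not NE.
(Heavy, Light): Fleet A can switch to Light (62 → 70). Not NE.
(Heavy, Moderate): Fleet A gets 78, best alternative 66; Fleet B gets 95, best alternative 89. No profitable deviation — NE.
(Heavy, Heavy): Fleet A can switch to Max (44 → 71). Not NE.
(Max, Rest): Fleet A can switch to Light (76 → 94). Not NE.
(Max, Light): Fleet A can switch to Moderate (74 → 84). Not NE.
(Max, Moderate): Fleet A can switch to Moderate (49 → 66). Not NE.
(The remaining 1 profile has a profitable deviation by the same check.)

Pure-strategy Nash equilibria: (Light, Rest) and (Moderate, Light) and (Heavy, Moderate)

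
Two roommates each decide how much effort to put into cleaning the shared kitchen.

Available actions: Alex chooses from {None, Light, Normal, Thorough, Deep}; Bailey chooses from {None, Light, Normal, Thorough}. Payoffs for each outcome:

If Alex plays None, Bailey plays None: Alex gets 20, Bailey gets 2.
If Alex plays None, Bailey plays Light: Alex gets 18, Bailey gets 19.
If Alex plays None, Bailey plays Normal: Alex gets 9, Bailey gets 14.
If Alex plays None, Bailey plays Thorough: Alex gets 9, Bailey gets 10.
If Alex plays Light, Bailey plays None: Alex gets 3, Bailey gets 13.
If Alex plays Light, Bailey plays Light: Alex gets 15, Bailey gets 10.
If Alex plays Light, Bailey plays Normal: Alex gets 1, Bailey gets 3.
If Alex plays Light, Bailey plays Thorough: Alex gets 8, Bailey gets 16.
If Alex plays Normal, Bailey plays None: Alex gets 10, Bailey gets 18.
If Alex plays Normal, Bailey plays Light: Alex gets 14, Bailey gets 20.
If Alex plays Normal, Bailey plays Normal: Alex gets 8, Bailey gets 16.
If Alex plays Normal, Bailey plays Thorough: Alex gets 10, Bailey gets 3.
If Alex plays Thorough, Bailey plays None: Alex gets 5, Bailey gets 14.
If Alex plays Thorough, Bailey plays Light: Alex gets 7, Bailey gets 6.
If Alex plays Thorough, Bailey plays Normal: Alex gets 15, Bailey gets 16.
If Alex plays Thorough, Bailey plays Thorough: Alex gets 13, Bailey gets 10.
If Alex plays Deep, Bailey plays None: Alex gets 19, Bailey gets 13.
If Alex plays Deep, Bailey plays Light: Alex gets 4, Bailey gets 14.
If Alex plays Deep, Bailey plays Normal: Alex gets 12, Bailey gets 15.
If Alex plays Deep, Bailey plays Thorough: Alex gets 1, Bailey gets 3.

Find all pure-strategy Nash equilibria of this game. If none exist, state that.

Alex against None: payoffs 20, 3, 10, 5, 19 → best response None.
Alex against Light: payoffs 18, 15, 14, 7, 4 → best response None.
Alex against Normal: payoffs 9, 1, 8, 15, 12 → best response Thorough.
Alex against Thorough: payoffs 9, 8, 10, 13, 1 → best response Thorough.
Bailey against None: payoffs 2, 19, 14, 10 → best response Light.
Bailey against Light: payoffs 13, 10, 3, 16 → best response Thorough.
Bailey against Normal: payoffs 18, 20, 16, 3 → best response Light.
Bailey against Thorough: payoffs 14, 6, 16, 10 → best response Normal.
Bailey against Deep: payoffs 13, 14, 15, 3 → best response Normal.
Mutual best responses: (None, Light); (Thorough, Normal).

Pure-strategy Nash equilibria: (None, Light) and (Thorough, Normal)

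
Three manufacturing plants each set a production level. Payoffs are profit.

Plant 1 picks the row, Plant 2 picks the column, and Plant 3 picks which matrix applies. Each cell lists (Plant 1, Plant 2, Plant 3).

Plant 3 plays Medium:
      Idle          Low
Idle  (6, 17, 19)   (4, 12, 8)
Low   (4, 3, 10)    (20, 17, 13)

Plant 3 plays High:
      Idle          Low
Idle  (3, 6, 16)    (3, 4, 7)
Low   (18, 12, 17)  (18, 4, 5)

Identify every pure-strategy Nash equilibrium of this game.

Check each profile: it is a Nash equilibrium iff no player can strictly gain by switching unilaterally.
(Idle, Idle, Medium): Plant 1 gets 6, best alternative 4; Plant 2 gets 17, best alternative 12; Plant 3 gets 19, best alternative 16. No profitable deviation — NE.
(Idle, Idle, High): Plant 1 can switch to Low (3 → 18). Not NE.
(Idle, Low, Medium): Plant 1 can switch to Low (4 → 20). Not NE.
(Idle, Low, High): Plant 1 can switch to Low (3 → 18). Not NE.
(Low, Idle, Medium): Plant 1 can switch to Idle (4 → 6). Not NE.
(Low, Idle, High): Plant 1 gets 18, best alternative 3; Plant 2 gets 12, best alternative 4; Plant 3 gets 17, best alternative 10. No profitable deviation — NE.
(Low, Low, Medium): Plant 1 gets 20, best alternative 4; Plant 2 gets 17, best alternative 3; Plant 3 gets 13, best alternative 5. No profitable deviation — NE.
(Low, Low, High): Plant 2 can switch to Idle (4 → 12). Not NE.

The pure Nash equilibria are (Idle, Idle, Medium), (Low, Idle, High), (Low, Low, Medium).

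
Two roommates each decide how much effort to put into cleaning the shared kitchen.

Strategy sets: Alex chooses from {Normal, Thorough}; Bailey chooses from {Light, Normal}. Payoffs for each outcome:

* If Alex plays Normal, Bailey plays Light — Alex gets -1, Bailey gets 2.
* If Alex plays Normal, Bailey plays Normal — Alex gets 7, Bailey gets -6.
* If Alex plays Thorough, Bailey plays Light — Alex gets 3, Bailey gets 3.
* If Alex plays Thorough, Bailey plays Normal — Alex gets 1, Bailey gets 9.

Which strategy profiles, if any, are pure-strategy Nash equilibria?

Check each profile: it is a Nash equilibrium iff no player can strictly gain by switching unilaterally.
(Normal, Light): Alex can switch to Thorough (-1 → 3). Not NE.
(Normal, Normal): Bailey can switch to Light (-6 → 2). Not NE.
(Thorough, Light): Bailey can switch to Normal (3 → 9). Not NE.
(Thorough, Normal): Alex can switch to Normal (1 → 7). Not NE.

No pure-strategy Nash equilibrium.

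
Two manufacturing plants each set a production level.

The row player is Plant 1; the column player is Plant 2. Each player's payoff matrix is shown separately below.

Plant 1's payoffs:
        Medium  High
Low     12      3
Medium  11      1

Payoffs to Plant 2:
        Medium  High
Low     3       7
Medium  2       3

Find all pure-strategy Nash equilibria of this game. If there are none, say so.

For each player, find the best response to each opponent profile; mutual best responses are the pure NE.
Plant 1 against Medium: payoffs 12, 11 → best response Low.
Plant 1 against High: payoffs 3, 1 → best response Low.
Plant 2 against Low: payoffs 3, 7 → best response High.
Plant 2 against Medium: payoffs 2, 3 → best response High.
Mutual best responses: (Low, High).

Pure NE: (Low, High)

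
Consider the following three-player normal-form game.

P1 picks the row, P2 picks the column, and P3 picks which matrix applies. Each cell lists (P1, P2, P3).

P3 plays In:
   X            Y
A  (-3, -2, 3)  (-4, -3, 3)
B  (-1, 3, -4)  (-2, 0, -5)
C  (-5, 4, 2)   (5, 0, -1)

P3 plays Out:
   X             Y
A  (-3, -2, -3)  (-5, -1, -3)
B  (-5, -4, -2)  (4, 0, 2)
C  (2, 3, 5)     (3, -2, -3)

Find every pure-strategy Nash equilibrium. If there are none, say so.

The pure Nash equilibria are (B, Y, Out); (C, X, Out).

For each strategy profile, look for a profitable unilateral deviation.
(A, X, In): P1 can switch to B (-3 → -1). Not NE.
(A, X, Out): P1 can switch to C (-3 → 2). Not NE.
(A, Y, In): P1 can switch to B (-4 → -2). Not NE.
(A, Y, Out): P1 can switch to B (-5 → 4). Not NE.
(B, X, In): P3 can switch to Out (-4 → -2). Not NE.
(B, X, Out): P1 can switch to A (-5 → -3). Not NE.
(B, Y, Out): P1 gets 4, best alternative 3; P2 gets 0, best alternative -4; P3 gets 2, best alternative -5. No profitable deviation — NE.
(C, X, Out): P1 gets 2, best alternative -3; P2 gets 3, best alternative -2; P3 gets 5, best alternative 2. No profitable deviation — NE.
(The remaining 4 profiles each have a profitable deviation by the same check.)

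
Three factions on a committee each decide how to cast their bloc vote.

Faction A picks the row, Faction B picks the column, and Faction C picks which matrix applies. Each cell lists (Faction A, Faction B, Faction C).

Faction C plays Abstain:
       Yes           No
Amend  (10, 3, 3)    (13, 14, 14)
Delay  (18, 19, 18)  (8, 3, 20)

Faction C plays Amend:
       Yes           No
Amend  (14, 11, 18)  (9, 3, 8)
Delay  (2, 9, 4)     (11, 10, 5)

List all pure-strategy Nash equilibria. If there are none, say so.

(Amend, Yes, Abstain): Faction A can switch to Delay (10 → 18). Not NE.
(Amend, Yes, Amend): Faction A gets 14, best alternative 2; Faction B gets 11, best alternative 3; Faction C gets 18, best alternative 3. No profitable deviation — NE.
(Amend, No, Abstain): Faction A gets 13, best alternative 8; Faction B gets 14, best alternative 3; Faction C gets 14, best alternative 8. No profitable deviation — NE.
(Amend, No, Amend): Faction A can switch to Delay (9 → 11). Not NE.
(Delay, Yes, Abstain): Faction A gets 18, best alternative 10; Faction B gets 19, best alternative 3; Faction C gets 18, best alternative 4. No profitable deviation — NE.
(Delay, Yes, Amend): Faction A can switch to Amend (2 → 14). Not NE.
(Delay, No, Abstain): Faction A can switch to Amend (8 → 13). Not NE.
(Delay, No, Amend): Faction C can switch to Abstain (5 → 20). Not NE.

(Amend, Yes, Amend), (Amend, No, Abstain), (Delay, Yes, Abstain)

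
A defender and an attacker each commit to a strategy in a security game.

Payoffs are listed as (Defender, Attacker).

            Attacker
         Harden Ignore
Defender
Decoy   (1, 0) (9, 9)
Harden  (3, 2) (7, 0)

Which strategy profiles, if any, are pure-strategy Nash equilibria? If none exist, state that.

For each strategy profile, look for a profitable unilateral deviation.
(Decoy, Harden): Defender can switch to Harden (1 → 3). Not NE.
(Decoy, Ignore): Defender gets 9, best alternative 7; Attacker gets 9, best alternative 0. No profitable deviation — NE.
(Harden, Harden): Defender gets 3, best alternative 1; Attacker gets 2, best alternative 0. No profitable deviation — NE.
(Harden, Ignore): Defender can switch to Decoy (7 → 9). Not NE.

Pure-strategy Nash equilibria: (Decoy, Ignore); (Harden, Harden)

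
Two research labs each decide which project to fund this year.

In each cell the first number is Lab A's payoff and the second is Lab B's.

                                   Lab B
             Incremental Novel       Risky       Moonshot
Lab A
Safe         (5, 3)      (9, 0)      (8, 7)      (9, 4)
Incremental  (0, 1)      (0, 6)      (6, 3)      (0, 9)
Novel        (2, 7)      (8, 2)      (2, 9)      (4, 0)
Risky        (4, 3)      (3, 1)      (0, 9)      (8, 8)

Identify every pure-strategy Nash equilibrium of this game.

(Safe, Risky)

(Safe, Incremental): Lab B can switch to Risky (3 → 7). Not NE.
(Safe, Novel): Lab B can switch to Incremental (0 → 3). Not NE.
(Safe, Risky): Lab A gets 8, best alternative 6; Lab B gets 7, best alternative 4. No profitable deviation — NE.
(Safe, Moonshot): Lab B can switch to Risky (4 → 7). Not NE.
(Incremental, Incremental): Lab A can switch to Safe (0 → 5). Not NE.
(Incremental, Novel): Lab A can switch to Safe (0 → 9). Not NE.
(Incremental, Risky): Lab A can switch to Safe (6 → 8). Not NE.
(Incremental, Moonshot): Lab A can switch to Safe (0 → 9). Not NE.
(Novel, Incremental): Lab A can switch to Safe (2 → 5). Not NE.
(Novel, Novel): Lab A can switch to Safe (8 → 9). Not NE.
(Novel, Risky): Lab A can switch to Safe (2 → 8). Not NE.
(The remaining 5 profiles each have a profitable deviation by the same check.)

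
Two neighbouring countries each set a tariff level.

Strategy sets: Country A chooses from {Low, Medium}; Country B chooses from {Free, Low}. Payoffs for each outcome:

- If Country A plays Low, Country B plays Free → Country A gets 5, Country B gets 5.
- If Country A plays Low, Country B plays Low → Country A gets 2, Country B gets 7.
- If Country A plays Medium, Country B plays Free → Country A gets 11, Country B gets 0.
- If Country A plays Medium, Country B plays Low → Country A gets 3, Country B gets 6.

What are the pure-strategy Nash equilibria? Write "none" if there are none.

The unique pure-strategy Nash equilibrium is (Medium, Low).

Country A against Free: payoffs 5, 11 → best response Medium.
Country A against Low: payoffs 2, 3 → best response Medium.
Country B against Low: payoffs 5, 7 → best response Low.
Country B against Medium: payoffs 0, 6 → best response Low.
Mutual best responses: (Medium, Low).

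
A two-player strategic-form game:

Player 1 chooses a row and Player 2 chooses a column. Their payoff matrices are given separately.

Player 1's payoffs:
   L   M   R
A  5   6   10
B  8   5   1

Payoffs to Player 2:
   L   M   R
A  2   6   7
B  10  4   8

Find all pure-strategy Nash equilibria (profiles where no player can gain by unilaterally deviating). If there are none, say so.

(A, R) and (B, L)

For each strategy profile, look for a profitable unilateral deviation.
(A, L): Player 1 can switch to B (5 → 8). Not NE.
(A, M): Player 2 can switch to R (6 → 7). Not NE.
(A, R): Player 1 gets 10, best alternative 1; Player 2 gets 7, best alternative 6. No profitable deviation — NE.
(B, L): Player 1 gets 8, best alternative 5; Player 2 gets 10, best alternative 8. No profitable deviation — NE.
(B, M): Player 1 can switch to A (5 → 6). Not NE.
(B, R): Player 1 can switch to A (1 → 10). Not NE.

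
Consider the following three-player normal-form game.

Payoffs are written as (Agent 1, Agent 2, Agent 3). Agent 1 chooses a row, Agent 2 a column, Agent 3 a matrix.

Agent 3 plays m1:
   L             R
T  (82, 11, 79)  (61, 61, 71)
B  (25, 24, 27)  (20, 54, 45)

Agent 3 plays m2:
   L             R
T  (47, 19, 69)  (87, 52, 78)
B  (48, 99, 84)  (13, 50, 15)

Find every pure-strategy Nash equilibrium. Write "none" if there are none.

Agent 1 against (L, m1): payoffs 82, 25 → best response T.
Agent 1 against (L, m2): payoffs 47, 48 → best response B.
Agent 1 against (R, m1): payoffs 61, 20 → best response T.
Agent 1 against (R, m2): payoffs 87, 13 → best response T.
Agent 2 against (T, m1): payoffs 11, 61 → best response R.
Agent 2 against (T, m2): payoffs 19, 52 → best response R.
Agent 2 against (B, m1): payoffs 24, 54 → best response R.
Agent 2 against (B, m2): payoffs 99, 50 → best response L.
Agent 3 against (T, L): payoffs 79, 69 → best response m1.
Agent 3 against (T, R): payoffs 71, 78 → best response m2.
Agent 3 against (B, L): payoffs 27, 84 → best response m2.
Agent 3 against (B, R): payoffs 45, 15 → best response m1.
Mutual best responses: (T, R, m2); (B, L, m2).

(T, R, m2), (B, L, m2)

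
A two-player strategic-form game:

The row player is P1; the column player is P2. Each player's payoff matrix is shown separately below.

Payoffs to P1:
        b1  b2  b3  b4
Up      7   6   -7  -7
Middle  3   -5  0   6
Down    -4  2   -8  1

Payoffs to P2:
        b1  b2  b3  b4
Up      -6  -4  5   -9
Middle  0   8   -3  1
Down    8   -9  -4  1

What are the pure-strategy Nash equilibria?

This game has no pure Nash equilibrium.

Mark each player's best response to every combination of opponents' strategies; a profile where every player is best-responding is a pure Nash equilibrium.
P1 against b1: payoffs 7, 3, -4 → best response Up.
P1 against b2: payoffs 6, -5, 2 → best response Up.
P1 against b3: payoffs -7, 0, -8 → best response Middle.
P1 against b4: payoffs -7, 6, 1 → best response Middle.
P2 against Up: payoffs -6, -4, 5, -9 → best response b3.
P2 against Middle: payoffs 0, 8, -3, 1 → best response b2.
P2 against Down: payoffs 8, -9, -4, 1 → best response b1.
No profile is a mutual best response for all players.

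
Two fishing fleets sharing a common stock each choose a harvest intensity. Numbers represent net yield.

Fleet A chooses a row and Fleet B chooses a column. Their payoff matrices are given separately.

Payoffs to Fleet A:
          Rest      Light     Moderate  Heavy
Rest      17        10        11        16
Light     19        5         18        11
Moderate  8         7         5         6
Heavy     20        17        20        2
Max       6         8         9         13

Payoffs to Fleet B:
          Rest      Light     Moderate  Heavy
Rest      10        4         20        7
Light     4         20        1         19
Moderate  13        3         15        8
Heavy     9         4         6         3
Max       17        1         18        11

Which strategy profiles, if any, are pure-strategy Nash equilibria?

(Rest, Rest): Fleet A can switch to Light (17 → 19). Not NE.
(Rest, Light): Fleet A can switch to Heavy (10 → 17). Not NE.
(Rest, Moderate): Fleet A can switch to Light (11 → 18). Not NE.
(Rest, Heavy): Fleet B can switch to Rest (7 → 10). Not NE.
(Light, Rest): Fleet A can switch to Heavy (19 → 20). Not NE.
(Light, Light): Fleet A can switch to Rest (5 → 10). Not NE.
(Light, Moderate): Fleet A can switch to Heavy (18 → 20). Not NE.
(Light, Heavy): Fleet A can switch to Rest (11 → 16). Not NE.
(Moderate, Rest): Fleet A can switch to Rest (8 → 17). Not NE.
(Moderate, Light): Fleet A can switch to Rest (7 → 10). Not NE.
(Moderate, Moderate): Fleet A can switch to Rest (5 → 11). Not NE.
(Moderate, Heavy): Fleet A can switch to Rest (6 → 16). Not NE.
(Heavy, Rest): Fleet A gets 20, best alternative 19; Fleet B gets 9, best alternative 6. No profitable deviation — NE.
(The remaining 7 profiles each have a profitable deviation by the same check.)

(Heavy, Rest)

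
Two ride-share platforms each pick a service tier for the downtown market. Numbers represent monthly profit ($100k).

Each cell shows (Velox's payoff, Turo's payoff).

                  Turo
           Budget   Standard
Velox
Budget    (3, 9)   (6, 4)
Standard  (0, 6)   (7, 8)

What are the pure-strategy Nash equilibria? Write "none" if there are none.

Pure-strategy Nash equilibria: (Budget, Budget); (Standard, Standard)

Velox against Budget: payoffs 3, 0 → best response Budget.
Velox against Standard: payoffs 6, 7 → best response Standard.
Turo against Budget: payoffs 9, 4 → best response Budget.
Turo against Standard: payoffs 6, 8 → best response Standard.
Mutual best responses: (Budget, Budget); (Standard, Standard).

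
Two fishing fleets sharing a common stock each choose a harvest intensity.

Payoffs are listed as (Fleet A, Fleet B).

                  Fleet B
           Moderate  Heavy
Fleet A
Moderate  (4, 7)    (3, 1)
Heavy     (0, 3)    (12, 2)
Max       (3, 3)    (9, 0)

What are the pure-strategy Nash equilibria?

Pure NE: (Moderate, Moderate)

Check each profile: it is a Nash equilibrium iff no player can strictly gain by switching unilaterally.
(Moderate, Moderate): Fleet A gets 4, best alternative 3; Fleet B gets 7, best alternative 1. No profitable deviation — NE.
(Moderate, Heavy): Fleet A can switch to Heavy (3 → 12). Not NE.
(Heavy, Moderate): Fleet A can switch to Moderate (0 → 4). Not NE.
(Heavy, Heavy): Fleet B can switch to Moderate (2 → 3). Not NE.
(Max, Moderate): Fleet A can switch to Moderate (3 → 4). Not NE.
(Max, Heavy): Fleet A can switch to Heavy (9 → 12). Not NE.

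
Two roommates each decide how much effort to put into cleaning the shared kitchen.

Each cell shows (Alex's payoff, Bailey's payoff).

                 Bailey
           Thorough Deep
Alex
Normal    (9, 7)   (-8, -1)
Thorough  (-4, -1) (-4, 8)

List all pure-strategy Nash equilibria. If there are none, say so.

Check each profile: it is a Nash equilibrium iff no player can strictly gain by switching unilaterally.
(Normal, Thorough): Alex gets 9, best alternative -4; Bailey gets 7, best alternative -1. No profitable deviation — NE.
(Normal, Deep): Alex can switch to Thorough (-8 → -4). Not NE.
(Thorough, Thorough): Alex can switch to Normal (-4 → 9). Not NE.
(Thorough, Deep): Alex gets -4, best alternative -8; Bailey gets 8, best alternative -1. No profitable deviation — NE.

The pure Nash equilibria are (Normal, Thorough) and (Thorough, Deep).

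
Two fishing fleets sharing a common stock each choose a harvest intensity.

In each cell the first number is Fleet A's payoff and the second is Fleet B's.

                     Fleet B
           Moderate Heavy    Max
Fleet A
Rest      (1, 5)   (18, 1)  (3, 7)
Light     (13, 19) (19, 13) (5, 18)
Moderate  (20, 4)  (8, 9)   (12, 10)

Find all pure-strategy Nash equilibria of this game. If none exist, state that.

(Moderate, Max)

(Rest, Moderate): Fleet A can switch to Light (1 → 13). Not NE.
(Rest, Heavy): Fleet A can switch to Light (18 → 19). Not NE.
(Rest, Max): Fleet A can switch to Light (3 → 5). Not NE.
(Light, Moderate): Fleet A can switch to Moderate (13 → 20). Not NE.
(Light, Heavy): Fleet B can switch to Moderate (13 → 19). Not NE.
(Light, Max): Fleet A can switch to Moderate (5 → 12). Not NE.
(Moderate, Max): Fleet A gets 12, best alternative 5; Fleet B gets 10, best alternative 9. No profitable deviation — NE.
(The remaining 2 profiles each have a profitable deviation by the same check.)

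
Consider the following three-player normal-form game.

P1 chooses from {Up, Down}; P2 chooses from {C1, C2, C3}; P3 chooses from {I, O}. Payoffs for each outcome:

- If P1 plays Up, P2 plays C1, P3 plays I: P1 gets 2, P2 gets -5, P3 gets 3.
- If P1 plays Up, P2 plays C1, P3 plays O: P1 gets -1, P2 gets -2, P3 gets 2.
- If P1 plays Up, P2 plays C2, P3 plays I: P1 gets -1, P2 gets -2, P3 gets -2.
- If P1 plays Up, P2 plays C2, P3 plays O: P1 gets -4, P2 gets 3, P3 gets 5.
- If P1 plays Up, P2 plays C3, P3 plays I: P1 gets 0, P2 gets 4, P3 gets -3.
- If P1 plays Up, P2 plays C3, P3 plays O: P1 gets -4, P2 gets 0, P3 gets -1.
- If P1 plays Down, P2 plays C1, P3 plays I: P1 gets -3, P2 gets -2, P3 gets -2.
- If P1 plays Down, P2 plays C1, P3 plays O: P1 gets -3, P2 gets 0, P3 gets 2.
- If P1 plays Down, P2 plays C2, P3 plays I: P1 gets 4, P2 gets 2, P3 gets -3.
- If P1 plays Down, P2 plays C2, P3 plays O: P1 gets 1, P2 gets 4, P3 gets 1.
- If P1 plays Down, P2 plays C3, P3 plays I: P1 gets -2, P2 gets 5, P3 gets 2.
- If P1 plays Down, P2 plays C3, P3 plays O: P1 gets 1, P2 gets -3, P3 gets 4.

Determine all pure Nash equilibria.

P1 against (C1, I): payoffs 2, -3 → best response Up.
P1 against (C1, O): payoffs -1, -3 → best response Up.
P1 against (C2, I): payoffs -1, 4 → best response Down.
P1 against (C2, O): payoffs -4, 1 → best response Down.
P1 against (C3, I): payoffs 0, -2 → best response Up.
P1 against (C3, O): payoffs -4, 1 → best response Down.
P2 against (Up, I): payoffs -5, -2, 4 → best response C3.
P2 against (Up, O): payoffs -2, 3, 0 → best response C2.
P2 against (Down, I): payoffs -2, 2, 5 → best response C3.
P2 against (Down, O): payoffs 0, 4, -3 → best response C2.
P3 against (Up, C1): payoffs 3, 2 → best response I.
P3 against (Up, C2): payoffs -2, 5 → best response O.
P3 against (Up, C3): payoffs -3, -1 → best response O.
P3 against (Down, C1): payoffs -2, 2 → best response O.
P3 against (Down, C2): payoffs -3, 1 → best response O.
P3 against (Down, C3): payoffs 2, 4 → best response O.
Mutual best responses: (Down, C2, O).

(Down, C2, O)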